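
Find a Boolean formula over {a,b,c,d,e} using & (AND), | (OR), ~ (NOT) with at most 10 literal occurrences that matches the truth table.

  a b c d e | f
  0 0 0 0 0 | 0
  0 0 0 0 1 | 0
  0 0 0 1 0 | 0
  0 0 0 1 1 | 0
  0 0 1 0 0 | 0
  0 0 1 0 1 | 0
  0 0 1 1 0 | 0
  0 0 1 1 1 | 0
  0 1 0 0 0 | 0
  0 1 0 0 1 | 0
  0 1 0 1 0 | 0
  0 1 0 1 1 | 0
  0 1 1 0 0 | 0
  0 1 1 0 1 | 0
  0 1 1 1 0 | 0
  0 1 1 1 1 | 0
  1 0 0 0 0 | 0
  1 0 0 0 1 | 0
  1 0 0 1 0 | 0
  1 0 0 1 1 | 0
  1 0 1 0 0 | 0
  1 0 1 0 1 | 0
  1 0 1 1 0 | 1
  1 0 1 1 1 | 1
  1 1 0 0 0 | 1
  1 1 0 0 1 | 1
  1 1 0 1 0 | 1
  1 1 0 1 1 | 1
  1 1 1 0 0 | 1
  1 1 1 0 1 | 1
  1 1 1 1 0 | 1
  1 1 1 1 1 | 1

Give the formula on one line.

  ~a = 11111111111111110000000000000000
  (c | ~a) = 11111111111111110000111100001111
  ((c | ~a) & d) = 00110011001100110000001100000011
  ~e = 10101010101010101010101010101010
  (b | e) = 01010101111111110101010111111111
  (~e & (b | e)) = 00000000101010100000000010101010
  (e & b) = 00000000010101010000000001010101
  ((~e & (b | e)) | (e & b)) = 00000000111111110000000011111111
  (((c | ~a) & d) | ((~e & (b | e)) | (e & b))) = 00110011111111110000001111111111
  (a & (((c | ~a) & d) | ((~e & (b | e)) | (e & b)))) = 00000000000000000000001111111111

(a & (((c | ~a) & d) | ((~e & (b | e)) | (e & b))))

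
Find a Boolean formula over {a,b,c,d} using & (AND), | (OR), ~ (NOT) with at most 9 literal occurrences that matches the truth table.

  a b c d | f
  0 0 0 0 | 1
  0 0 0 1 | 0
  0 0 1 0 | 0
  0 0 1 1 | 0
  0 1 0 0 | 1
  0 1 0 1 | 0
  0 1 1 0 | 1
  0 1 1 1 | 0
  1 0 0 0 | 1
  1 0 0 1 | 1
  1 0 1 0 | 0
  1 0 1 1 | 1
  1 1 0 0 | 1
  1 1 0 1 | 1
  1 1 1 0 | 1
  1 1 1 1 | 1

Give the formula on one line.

(((b | d) | ~c) & (~d | (a & d)))

  (b | d) = 0101111101011111
  ~c = 1100110011001100
  ((b | d) | ~c) = 1101111111011111
  ~d = 1010101010101010
  (a & d) = 0000000001010101
  (~d | (a & d)) = 1010101011111111
  (((b | d) | ~c) & (~d | (a & d))) = 1000101011011111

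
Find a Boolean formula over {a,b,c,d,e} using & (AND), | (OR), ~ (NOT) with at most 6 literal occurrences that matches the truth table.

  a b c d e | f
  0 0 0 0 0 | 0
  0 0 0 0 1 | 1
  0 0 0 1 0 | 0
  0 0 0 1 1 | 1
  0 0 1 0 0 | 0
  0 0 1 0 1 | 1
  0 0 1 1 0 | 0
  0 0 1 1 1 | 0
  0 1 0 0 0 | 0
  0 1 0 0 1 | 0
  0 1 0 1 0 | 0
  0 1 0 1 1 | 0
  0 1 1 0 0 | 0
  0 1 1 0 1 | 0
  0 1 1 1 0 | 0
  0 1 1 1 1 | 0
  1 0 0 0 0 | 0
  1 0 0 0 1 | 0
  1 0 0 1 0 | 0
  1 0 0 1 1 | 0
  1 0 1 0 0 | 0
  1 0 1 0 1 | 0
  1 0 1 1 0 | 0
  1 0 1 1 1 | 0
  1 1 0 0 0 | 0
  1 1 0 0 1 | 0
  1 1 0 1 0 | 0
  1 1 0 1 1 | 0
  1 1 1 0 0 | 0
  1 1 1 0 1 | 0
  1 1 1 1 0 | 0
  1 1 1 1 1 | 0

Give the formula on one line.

((~b & ~a) & (e & (~d | ~c)))

  ~b = 11111111000000001111111100000000
  ~a = 11111111111111110000000000000000
  (~b & ~a) = 11111111000000000000000000000000
  ~d = 11001100110011001100110011001100
  ~c = 11110000111100001111000011110000
  (~d | ~c) = 11111100111111001111110011111100
  (e & (~d | ~c)) = 01010100010101000101010001010100
  ((~b & ~a) & (e & (~d | ~c))) = 01010100000000000000000000000000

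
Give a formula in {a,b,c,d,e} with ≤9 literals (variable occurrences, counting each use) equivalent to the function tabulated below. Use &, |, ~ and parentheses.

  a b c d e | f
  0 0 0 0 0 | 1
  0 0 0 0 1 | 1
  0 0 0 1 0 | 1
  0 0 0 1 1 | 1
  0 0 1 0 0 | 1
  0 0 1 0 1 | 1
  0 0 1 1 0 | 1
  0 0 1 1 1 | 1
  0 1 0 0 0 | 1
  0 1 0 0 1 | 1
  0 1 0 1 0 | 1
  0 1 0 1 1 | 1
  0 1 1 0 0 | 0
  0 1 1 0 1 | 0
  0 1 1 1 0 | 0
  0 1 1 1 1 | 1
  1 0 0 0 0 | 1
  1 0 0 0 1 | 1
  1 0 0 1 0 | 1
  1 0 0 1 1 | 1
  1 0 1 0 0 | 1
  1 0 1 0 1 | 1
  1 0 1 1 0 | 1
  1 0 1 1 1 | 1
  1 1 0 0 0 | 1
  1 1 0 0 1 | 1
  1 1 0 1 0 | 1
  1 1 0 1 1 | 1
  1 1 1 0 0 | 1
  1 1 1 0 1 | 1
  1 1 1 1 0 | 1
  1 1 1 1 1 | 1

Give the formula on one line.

(((a | ~c) | ((e & d) & c)) | (~b & (c | (~d & e))))

  ~c = 11110000111100001111000011110000
  (a | ~c) = 11110000111100001111111111111111
  (e & d) = 00010001000100010001000100010001
  ((e & d) & c) = 00000001000000010000000100000001
  ((a | ~c) | ((e & d) & c)) = 11110001111100011111111111111111
  ~b = 11111111000000001111111100000000
  ~d = 11001100110011001100110011001100
  (~d & e) = 01000100010001000100010001000100
  (c | (~d & e)) = 01001111010011110100111101001111
  (~b & (c | (~d & e))) = 01001111000000000100111100000000
  (((a | ~c) | ((e & d) & c)) | (~b & (c | (~d & e)))) = 11111111111100011111111111111111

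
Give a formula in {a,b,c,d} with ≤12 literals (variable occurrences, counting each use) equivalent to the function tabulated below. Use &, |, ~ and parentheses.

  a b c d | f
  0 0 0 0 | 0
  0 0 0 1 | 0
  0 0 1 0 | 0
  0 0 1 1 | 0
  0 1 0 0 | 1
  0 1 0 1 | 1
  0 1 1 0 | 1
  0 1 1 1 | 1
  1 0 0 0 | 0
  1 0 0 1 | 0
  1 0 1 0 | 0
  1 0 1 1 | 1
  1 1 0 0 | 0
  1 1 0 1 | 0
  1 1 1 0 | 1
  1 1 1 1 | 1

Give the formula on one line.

  ~a = 1111111100000000
  (~a | c) = 1111111100110011
  (b | d) = 0101111101011111
  ((~a | c) & (b | d)) = 0101111100010011
  ~d = 1010101010101010
  (~d | a) = 1010101011111111
  (((~a | c) & (b | d)) & (~d | a)) = 0000101000010011
  ~b = 1111000011110000
  (~a | ~b) = 1111111111110000
  ((~a | ~b) & b) = 0000111100000000
  ((((~a | c) & (b | d)) & (~d | a)) | ((~a | ~b) & b)) = 0000111100010011

((((~a | c) & (b | d)) & (~d | a)) | ((~a | ~b) & b))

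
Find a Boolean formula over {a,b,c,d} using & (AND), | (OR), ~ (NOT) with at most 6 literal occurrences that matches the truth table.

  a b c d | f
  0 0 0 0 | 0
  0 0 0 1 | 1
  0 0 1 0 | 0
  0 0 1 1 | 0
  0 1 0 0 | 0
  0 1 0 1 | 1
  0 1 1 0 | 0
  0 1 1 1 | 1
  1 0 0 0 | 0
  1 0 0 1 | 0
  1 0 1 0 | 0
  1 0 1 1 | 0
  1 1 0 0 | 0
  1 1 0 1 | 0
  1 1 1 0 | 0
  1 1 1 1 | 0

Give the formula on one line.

  ~a = 1111111100000000
  (b & ~a) = 0000111100000000
  ~c = 1100110011001100
  ((b & ~a) | ~c) = 1100111111001100
  (~a & ((b & ~a) | ~c)) = 1100111100000000
  ((~a & ((b & ~a) | ~c)) & d) = 0100010100000000

((~a & ((b & ~a) | ~c)) & d)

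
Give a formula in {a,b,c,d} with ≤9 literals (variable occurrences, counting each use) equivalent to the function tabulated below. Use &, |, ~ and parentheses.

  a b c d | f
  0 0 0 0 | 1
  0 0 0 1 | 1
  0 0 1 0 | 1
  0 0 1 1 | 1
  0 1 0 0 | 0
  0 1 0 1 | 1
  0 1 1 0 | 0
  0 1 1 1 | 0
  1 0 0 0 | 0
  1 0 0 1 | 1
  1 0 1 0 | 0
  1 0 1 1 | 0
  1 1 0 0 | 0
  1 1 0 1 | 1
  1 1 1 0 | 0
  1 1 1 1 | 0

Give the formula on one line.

  ~c = 1100110011001100
  (~c & d) = 0100010001000100
  ~b = 1111000011110000
  (b & c) = 0000001100000011
  ~a = 1111111100000000
  ((b & c) | ~a) = 1111111100000011
  (~b & ((b & c) | ~a)) = 1111000000000000
  ((~c & d) | (~b & ((b & c) | ~a))) = 1111010001000100

((~c & d) | (~b & ((b & c) | ~a)))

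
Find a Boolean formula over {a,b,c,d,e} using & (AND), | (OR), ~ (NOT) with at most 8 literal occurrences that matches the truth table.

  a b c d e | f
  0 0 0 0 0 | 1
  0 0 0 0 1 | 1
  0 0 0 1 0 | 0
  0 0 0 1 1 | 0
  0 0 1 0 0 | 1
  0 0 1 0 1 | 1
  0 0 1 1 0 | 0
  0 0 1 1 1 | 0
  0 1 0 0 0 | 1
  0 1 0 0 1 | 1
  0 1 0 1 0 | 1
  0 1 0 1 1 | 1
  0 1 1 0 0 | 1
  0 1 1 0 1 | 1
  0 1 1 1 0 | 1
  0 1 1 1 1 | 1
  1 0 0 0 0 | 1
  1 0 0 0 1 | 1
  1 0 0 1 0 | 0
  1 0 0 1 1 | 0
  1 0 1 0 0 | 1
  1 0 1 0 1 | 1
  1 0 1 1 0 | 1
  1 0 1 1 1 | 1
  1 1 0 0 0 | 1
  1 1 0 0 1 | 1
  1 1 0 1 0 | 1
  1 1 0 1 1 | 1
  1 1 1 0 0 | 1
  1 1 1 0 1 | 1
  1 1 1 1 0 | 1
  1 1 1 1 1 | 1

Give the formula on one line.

  ~b = 11111111000000001111111100000000
  ~a = 11111111111111110000000000000000
  (~b | ~a) = 11111111111111111111111100000000
  (a & c) = 00000000000000000000111100001111
  ((~b | ~a) & (a & c)) = 00000000000000000000111100000000
  ~d = 11001100110011001100110011001100
  (((~b | ~a) & (a & c)) | ~d) = 11001100110011001100111111001100
  (b | (((~b | ~a) & (a & c)) | ~d)) = 11001100111111111100111111111111

(b | (((~b | ~a) & (a & c)) | ~d))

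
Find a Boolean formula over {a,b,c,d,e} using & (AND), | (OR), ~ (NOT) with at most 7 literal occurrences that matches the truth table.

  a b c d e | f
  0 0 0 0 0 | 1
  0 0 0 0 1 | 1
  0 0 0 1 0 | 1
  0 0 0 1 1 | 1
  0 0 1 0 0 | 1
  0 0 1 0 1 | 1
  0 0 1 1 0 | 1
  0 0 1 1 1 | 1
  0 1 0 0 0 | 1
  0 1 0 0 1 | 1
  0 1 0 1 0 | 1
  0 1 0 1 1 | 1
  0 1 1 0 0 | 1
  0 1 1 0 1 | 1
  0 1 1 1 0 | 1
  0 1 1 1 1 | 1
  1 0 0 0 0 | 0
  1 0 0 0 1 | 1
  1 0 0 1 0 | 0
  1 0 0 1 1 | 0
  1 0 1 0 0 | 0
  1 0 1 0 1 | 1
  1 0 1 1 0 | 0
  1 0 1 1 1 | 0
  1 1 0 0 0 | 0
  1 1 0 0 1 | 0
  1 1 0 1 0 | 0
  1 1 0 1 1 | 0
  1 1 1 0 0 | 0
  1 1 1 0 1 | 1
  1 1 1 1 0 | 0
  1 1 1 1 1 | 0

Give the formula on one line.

(~a | ((e & ~d) & (~b | c)))

  ~a = 11111111111111110000000000000000
  ~d = 11001100110011001100110011001100
  (e & ~d) = 01000100010001000100010001000100
  ~b = 11111111000000001111111100000000
  (~b | c) = 11111111000011111111111100001111
  ((e & ~d) & (~b | c)) = 01000100000001000100010000000100
  (~a | ((e & ~d) & (~b | c))) = 11111111111111110100010000000100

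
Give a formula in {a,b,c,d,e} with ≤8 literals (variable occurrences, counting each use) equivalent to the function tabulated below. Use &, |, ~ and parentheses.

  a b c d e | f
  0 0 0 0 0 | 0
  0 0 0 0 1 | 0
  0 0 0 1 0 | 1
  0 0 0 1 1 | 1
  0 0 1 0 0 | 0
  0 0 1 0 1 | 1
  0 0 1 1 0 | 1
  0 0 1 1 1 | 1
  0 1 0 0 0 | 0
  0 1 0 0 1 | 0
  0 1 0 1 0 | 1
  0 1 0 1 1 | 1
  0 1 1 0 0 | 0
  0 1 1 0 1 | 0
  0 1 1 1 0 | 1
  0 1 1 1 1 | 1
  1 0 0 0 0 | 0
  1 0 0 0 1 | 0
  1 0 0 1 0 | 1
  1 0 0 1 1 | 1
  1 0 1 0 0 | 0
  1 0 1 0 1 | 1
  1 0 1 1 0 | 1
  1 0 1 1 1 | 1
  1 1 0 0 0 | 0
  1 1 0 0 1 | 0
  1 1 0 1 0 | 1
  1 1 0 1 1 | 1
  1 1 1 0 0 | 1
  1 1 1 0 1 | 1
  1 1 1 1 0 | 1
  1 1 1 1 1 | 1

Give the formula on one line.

  (e | b) = 01010101111111110101010111111111
  ~b = 11111111000000001111111100000000
  (~b | a) = 11111111000000001111111111111111
  ((e | b) & (~b | a)) = 01010101000000000101010111111111
  (((e | b) & (~b | a)) & c) = 00000101000000000000010100001111
  ((((e | b) & (~b | a)) & c) | d) = 00110111001100110011011100111111

((((e | b) & (~b | a)) & c) | d)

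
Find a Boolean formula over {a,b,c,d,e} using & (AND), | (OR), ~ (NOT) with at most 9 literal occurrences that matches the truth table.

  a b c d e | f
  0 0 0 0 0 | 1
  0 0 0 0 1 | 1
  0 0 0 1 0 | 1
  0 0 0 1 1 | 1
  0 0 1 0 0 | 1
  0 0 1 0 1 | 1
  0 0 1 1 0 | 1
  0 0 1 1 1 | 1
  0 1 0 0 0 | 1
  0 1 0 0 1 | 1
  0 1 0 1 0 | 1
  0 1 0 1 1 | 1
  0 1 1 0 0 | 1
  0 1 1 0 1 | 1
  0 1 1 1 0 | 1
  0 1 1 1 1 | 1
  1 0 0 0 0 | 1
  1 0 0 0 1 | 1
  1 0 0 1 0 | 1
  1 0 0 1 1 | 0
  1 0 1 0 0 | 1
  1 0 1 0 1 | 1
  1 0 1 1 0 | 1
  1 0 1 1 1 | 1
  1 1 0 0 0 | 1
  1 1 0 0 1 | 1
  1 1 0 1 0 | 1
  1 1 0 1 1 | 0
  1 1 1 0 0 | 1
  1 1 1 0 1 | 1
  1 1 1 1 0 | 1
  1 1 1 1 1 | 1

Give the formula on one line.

((~a | ~e) | (~d | (c & ((~b | ~c) | a))))

  ~a = 11111111111111110000000000000000
  ~e = 10101010101010101010101010101010
  (~a | ~e) = 11111111111111111010101010101010
  ~d = 11001100110011001100110011001100
  ~b = 11111111000000001111111100000000
  ~c = 11110000111100001111000011110000
  (~b | ~c) = 11111111111100001111111111110000
  ((~b | ~c) | a) = 11111111111100001111111111111111
  (c & ((~b | ~c) | a)) = 00001111000000000000111100001111
  (~d | (c & ((~b | ~c) | a))) = 11001111110011001100111111001111
  ((~a | ~e) | (~d | (c & ((~b | ~c) | a)))) = 11111111111111111110111111101111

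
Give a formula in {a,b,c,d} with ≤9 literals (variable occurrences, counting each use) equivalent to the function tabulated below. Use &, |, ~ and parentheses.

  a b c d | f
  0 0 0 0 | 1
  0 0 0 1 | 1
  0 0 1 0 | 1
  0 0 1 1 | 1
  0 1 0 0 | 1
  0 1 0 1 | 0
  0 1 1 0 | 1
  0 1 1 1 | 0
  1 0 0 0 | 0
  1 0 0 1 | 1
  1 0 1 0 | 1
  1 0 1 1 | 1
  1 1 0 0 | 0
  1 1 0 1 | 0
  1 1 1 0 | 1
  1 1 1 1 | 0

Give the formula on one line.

((d & ~b) | (~d & ((~b | ~d) & ((d | c) | (d | ~a)))))

  ~b = 1111000011110000
  (d & ~b) = 0101000001010000
  ~d = 1010101010101010
  (~b | ~d) = 1111101011111010
  (d | c) = 0111011101110111
  ~a = 1111111100000000
  (d | ~a) = 1111111101010101
  ((d | c) | (d | ~a)) = 1111111101110111
  ((~b | ~d) & ((d | c) | (d | ~a))) = 1111101001110010
  (~d & ((~b | ~d) & ((d | c) | (d | ~a)))) = 1010101000100010
  ((d & ~b) | (~d & ((~b | ~d) & ((d | c) | (d | ~a))))) = 1111101001110010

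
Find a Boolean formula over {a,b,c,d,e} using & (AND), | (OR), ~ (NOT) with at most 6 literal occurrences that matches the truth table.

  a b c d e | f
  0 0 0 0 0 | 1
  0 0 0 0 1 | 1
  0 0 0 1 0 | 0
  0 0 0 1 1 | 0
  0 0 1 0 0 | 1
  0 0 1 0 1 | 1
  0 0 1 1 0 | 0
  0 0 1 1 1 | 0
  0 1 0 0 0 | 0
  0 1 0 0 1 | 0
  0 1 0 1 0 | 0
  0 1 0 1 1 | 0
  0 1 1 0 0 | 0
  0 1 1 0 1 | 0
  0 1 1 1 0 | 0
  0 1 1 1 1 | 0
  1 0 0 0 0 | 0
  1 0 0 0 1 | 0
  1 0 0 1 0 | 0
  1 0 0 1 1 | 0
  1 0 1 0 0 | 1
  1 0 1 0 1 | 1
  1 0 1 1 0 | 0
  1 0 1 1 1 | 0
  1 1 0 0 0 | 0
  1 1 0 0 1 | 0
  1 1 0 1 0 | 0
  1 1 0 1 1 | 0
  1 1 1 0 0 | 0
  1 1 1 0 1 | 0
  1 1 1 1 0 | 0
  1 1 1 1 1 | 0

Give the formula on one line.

(~d & (((~a | c) | (c | d)) & ~b))

  ~d = 11001100110011001100110011001100
  ~a = 11111111111111110000000000000000
  (~a | c) = 11111111111111110000111100001111
  (c | d) = 00111111001111110011111100111111
  ((~a | c) | (c | d)) = 11111111111111110011111100111111
  ~b = 11111111000000001111111100000000
  (((~a | c) | (c | d)) & ~b) = 11111111000000000011111100000000
  (~d & (((~a | c) | (c | d)) & ~b)) = 11001100000000000000110000000000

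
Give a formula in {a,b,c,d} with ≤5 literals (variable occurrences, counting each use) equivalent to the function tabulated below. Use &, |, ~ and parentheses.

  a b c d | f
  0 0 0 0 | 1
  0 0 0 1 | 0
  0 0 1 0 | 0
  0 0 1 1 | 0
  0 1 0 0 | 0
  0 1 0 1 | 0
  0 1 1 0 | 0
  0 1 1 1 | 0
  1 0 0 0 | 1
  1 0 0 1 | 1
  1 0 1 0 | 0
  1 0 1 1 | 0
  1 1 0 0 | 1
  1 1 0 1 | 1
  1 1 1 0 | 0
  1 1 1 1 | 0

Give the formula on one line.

  ~b = 1111000011110000
  (~b | a) = 1111000011111111
  ~c = 1100110011001100
  ((~b | a) & ~c) = 1100000011001100
  ~d = 1010101010101010
  (~d | a) = 1010101011111111
  (((~b | a) & ~c) & (~d | a)) = 1000000011001100

(((~b | a) & ~c) & (~d | a))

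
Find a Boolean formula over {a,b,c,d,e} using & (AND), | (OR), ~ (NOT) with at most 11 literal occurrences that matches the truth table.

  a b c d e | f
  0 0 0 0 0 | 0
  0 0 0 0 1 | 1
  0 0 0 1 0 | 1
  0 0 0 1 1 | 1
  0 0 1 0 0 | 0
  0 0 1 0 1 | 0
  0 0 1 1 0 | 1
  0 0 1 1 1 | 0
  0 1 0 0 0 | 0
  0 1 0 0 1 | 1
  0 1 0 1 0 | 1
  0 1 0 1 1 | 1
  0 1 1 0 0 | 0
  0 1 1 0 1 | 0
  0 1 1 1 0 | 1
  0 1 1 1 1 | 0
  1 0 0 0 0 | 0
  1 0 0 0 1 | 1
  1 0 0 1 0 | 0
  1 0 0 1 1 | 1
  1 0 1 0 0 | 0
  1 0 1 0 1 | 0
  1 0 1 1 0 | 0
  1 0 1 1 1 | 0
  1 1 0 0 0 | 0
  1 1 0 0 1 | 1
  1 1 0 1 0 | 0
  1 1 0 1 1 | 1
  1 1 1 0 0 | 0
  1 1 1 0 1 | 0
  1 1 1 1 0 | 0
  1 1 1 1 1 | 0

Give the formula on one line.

((e & ~c) | (d & (~a & (((e & ~a) & ~c) | ~e))))

  ~c = 11110000111100001111000011110000
  (e & ~c) = 01010000010100000101000001010000
  ~a = 11111111111111110000000000000000
  (e & ~a) = 01010101010101010000000000000000
  ((e & ~a) & ~c) = 01010000010100000000000000000000
  ~e = 10101010101010101010101010101010
  (((e & ~a) & ~c) | ~e) = 11111010111110101010101010101010
  (~a & (((e & ~a) & ~c) | ~e)) = 11111010111110100000000000000000
  (d & (~a & (((e & ~a) & ~c) | ~e))) = 00110010001100100000000000000000
  ((e & ~c) | (d & (~a & (((e & ~a) & ~c) | ~e)))) = 01110010011100100101000001010000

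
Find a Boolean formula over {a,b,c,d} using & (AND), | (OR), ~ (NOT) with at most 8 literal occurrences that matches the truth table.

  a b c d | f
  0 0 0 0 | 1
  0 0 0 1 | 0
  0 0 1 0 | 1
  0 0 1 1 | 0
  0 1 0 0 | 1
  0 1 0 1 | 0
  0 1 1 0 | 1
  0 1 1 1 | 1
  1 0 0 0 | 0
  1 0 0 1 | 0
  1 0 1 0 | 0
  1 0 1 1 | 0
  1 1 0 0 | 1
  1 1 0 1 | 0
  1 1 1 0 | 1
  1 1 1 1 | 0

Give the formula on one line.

  ~a = 1111111100000000
  (b | ~a) = 1111111100001111
  (b & ~a) = 0000111100000000
  (c & (b & ~a)) = 0000001100000000
  ~d = 1010101010101010
  ((c & (b & ~a)) | ~d) = 1010101110101010
  ((b | ~a) & ((c & (b & ~a)) | ~d)) = 1010101100001010

((b | ~a) & ((c & (b & ~a)) | ~d))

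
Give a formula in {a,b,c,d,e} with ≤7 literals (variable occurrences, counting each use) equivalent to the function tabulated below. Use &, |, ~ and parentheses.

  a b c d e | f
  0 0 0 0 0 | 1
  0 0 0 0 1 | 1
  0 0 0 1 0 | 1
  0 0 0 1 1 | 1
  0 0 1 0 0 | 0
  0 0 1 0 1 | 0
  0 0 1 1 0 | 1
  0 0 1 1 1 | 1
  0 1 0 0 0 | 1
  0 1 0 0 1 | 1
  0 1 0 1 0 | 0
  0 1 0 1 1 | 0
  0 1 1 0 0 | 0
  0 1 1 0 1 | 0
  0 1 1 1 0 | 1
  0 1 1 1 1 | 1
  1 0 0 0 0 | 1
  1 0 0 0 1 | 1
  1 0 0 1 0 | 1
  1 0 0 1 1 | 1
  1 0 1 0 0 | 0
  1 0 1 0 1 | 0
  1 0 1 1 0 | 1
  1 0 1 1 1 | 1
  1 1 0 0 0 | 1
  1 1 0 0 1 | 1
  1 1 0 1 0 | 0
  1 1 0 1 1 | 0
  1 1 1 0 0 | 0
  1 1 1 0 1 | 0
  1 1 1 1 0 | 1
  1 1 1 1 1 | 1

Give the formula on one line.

  ~d = 11001100110011001100110011001100
  (b & ~d) = 00000000110011000000000011001100
  ~b = 11111111000000001111111100000000
  (~b | c) = 11111111000011111111111100001111
  ((b & ~d) | (~b | c)) = 11111111110011111111111111001111
  ~c = 11110000111100001111000011110000
  (~c | d) = 11110011111100111111001111110011
  (((b & ~d) | (~b | c)) & (~c | d)) = 11110011110000111111001111000011

(((b & ~d) | (~b | c)) & (~c | d))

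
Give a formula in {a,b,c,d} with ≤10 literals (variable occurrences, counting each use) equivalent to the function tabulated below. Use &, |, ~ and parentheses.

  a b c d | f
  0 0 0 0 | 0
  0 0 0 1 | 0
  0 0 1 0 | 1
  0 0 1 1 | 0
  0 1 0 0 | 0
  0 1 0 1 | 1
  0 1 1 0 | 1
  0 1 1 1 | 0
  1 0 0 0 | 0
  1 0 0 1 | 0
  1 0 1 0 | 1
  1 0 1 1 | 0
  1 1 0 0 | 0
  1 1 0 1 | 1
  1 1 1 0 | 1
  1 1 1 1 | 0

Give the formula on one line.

((((b & d) & (~b | ~c)) | ~d) & (d | c))

  (b & d) = 0000010100000101
  ~b = 1111000011110000
  ~c = 1100110011001100
  (~b | ~c) = 1111110011111100
  ((b & d) & (~b | ~c)) = 0000010000000100
  ~d = 1010101010101010
  (((b & d) & (~b | ~c)) | ~d) = 1010111010101110
  (d | c) = 0111011101110111
  ((((b & d) & (~b | ~c)) | ~d) & (d | c)) = 0010011000100110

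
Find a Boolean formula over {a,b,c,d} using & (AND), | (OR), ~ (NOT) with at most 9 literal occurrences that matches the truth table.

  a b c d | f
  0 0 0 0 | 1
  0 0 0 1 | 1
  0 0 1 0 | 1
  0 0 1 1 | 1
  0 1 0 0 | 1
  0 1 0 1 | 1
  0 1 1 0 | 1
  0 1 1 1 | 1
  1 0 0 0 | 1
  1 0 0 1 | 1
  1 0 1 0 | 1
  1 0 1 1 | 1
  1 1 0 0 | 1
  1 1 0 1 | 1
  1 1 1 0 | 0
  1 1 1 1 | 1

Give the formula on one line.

  (d & c) = 0001000100010001
  ~b = 1111000011110000
  (~b | d) = 1111010111110101
  (a & (~b | d)) = 0000000011110101
  (d & b) = 0000010100000101
  ((a & (~b | d)) | (d & b)) = 0000010111110101
  ((d & c) | ((a & (~b | d)) | (d & b))) = 0001010111110101
  ~c = 1100110011001100
  ~a = 1111111100000000
  (~c | ~a) = 1111111111001100
  (((d & c) | ((a & (~b | d)) | (d & b))) | (~c | ~a)) = 1111111111111101

(((d & c) | ((a & (~b | d)) | (d & b))) | (~c | ~a))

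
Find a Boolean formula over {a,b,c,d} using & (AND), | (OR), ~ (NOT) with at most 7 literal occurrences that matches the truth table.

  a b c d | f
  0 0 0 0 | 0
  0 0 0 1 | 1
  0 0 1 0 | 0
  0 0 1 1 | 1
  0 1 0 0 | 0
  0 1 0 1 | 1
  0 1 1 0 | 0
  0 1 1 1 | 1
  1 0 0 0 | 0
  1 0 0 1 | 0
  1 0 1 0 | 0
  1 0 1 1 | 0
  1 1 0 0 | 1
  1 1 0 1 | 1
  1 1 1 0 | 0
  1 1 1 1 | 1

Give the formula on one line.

  ~a = 1111111100000000
  (~a | b) = 1111111100001111
  ~c = 1100110011001100
  (~c & d) = 0100010001000100
  (~c & a) = 0000000011001100
  ((~c & d) | (~c & a)) = 0100010011001100
  (((~c & d) | (~c & a)) | d) = 0101010111011101
  ((~a | b) & (((~c & d) | (~c & a)) | d)) = 0101010100001101

((~a | b) & (((~c & d) | (~c & a)) | d))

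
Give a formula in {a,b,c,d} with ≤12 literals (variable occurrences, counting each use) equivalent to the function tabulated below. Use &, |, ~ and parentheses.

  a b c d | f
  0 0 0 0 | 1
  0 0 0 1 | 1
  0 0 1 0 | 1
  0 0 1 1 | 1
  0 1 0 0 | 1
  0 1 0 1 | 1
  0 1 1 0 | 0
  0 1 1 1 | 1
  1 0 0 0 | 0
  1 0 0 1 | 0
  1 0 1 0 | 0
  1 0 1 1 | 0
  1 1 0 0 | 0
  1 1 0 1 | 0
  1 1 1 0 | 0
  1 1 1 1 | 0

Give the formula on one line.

((((b & ~c) & ((~a & ~d) | (~a & d))) | (~b | d)) & ~a)

  ~c = 1100110011001100
  (b & ~c) = 0000110000001100
  ~a = 1111111100000000
  ~d = 1010101010101010
  (~a & ~d) = 1010101000000000
  (~a & d) = 0101010100000000
  ((~a & ~d) | (~a & d)) = 1111111100000000
  ((b & ~c) & ((~a & ~d) | (~a & d))) = 0000110000000000
  ~b = 1111000011110000
  (~b | d) = 1111010111110101
  (((b & ~c) & ((~a & ~d) | (~a & d))) | (~b | d)) = 1111110111110101
  ((((b & ~c) & ((~a & ~d) | (~a & d))) | (~b | d)) & ~a) = 1111110100000000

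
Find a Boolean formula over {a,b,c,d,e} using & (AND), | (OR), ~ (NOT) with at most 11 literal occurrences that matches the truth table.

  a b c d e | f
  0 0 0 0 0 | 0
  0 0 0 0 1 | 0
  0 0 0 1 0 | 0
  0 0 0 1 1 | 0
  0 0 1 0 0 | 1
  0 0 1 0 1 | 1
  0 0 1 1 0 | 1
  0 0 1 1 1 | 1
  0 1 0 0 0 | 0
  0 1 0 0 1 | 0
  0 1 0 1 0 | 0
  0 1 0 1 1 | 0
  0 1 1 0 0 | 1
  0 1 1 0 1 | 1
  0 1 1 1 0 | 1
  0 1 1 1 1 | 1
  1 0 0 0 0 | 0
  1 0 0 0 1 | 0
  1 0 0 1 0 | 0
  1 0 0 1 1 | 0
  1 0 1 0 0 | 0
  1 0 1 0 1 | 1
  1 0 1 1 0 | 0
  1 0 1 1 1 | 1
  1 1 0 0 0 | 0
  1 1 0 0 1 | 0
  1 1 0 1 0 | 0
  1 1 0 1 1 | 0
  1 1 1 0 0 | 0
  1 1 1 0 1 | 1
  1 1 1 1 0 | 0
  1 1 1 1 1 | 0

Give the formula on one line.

(c & ((a | c) & ((~a | (~d & e)) | (e & ~b))))

  (a | c) = 00001111000011111111111111111111
  ~a = 11111111111111110000000000000000
  ~d = 11001100110011001100110011001100
  (~d & e) = 01000100010001000100010001000100
  (~a | (~d & e)) = 11111111111111110100010001000100
  ~b = 11111111000000001111111100000000
  (e & ~b) = 01010101000000000101010100000000
  ((~a | (~d & e)) | (e & ~b)) = 11111111111111110101010101000100
  ((a | c) & ((~a | (~d & e)) | (e & ~b))) = 00001111000011110101010101000100
  (c & ((a | c) & ((~a | (~d & e)) | (e & ~b)))) = 00001111000011110000010100000100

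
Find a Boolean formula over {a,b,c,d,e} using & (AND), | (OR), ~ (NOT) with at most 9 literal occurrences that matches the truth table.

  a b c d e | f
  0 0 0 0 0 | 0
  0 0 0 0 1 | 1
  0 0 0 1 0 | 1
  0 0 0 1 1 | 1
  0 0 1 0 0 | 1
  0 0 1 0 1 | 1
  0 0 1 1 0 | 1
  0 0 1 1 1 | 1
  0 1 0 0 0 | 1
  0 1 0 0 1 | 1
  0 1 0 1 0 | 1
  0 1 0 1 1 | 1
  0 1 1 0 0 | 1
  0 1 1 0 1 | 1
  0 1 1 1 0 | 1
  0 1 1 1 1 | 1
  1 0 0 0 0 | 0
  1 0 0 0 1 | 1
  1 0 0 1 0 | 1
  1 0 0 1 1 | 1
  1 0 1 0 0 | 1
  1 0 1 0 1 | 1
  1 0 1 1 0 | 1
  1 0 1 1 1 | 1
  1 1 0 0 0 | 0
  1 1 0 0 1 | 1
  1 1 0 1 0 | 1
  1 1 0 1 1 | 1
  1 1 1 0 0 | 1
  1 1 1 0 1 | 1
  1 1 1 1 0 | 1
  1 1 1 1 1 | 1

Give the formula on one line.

((((~a & b) | (a & d)) | (c | e)) | (~e & d))

  ~a = 11111111111111110000000000000000
  (~a & b) = 00000000111111110000000000000000
  (a & d) = 00000000000000000011001100110011
  ((~a & b) | (a & d)) = 00000000111111110011001100110011
  (c | e) = 01011111010111110101111101011111
  (((~a & b) | (a & d)) | (c | e)) = 01011111111111110111111101111111
  ~e = 10101010101010101010101010101010
  (~e & d) = 00100010001000100010001000100010
  ((((~a & b) | (a & d)) | (c | e)) | (~e & d)) = 01111111111111110111111101111111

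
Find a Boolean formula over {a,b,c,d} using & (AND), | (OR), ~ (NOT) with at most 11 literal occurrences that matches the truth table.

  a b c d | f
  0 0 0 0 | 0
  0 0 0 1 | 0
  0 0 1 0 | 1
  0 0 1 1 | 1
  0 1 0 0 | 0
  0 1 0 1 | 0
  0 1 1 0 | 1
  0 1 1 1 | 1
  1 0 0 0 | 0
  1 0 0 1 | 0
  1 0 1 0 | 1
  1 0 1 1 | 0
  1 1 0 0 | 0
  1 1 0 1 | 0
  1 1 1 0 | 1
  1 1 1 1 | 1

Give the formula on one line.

  ~d = 1010101010101010
  (c | b) = 0011111100111111
  ~a = 1111111100000000
  ~c = 1100110011001100
  (~a | ~c) = 1111111111001100
  ((c | b) & (~a | ~c)) = 0011111100001100
  (~d | ((c | b) & (~a | ~c))) = 1011111110101110
  (b | ~c) = 1100111111001111
  ((~d | ((c | b) & (~a | ~c))) | (b | ~c)) = 1111111111101111
  (c & ((~d | ((c | b) & (~a | ~c))) | (b | ~c))) = 0011001100100011

(c & ((~d | ((c | b) & (~a | ~c))) | (b | ~c)))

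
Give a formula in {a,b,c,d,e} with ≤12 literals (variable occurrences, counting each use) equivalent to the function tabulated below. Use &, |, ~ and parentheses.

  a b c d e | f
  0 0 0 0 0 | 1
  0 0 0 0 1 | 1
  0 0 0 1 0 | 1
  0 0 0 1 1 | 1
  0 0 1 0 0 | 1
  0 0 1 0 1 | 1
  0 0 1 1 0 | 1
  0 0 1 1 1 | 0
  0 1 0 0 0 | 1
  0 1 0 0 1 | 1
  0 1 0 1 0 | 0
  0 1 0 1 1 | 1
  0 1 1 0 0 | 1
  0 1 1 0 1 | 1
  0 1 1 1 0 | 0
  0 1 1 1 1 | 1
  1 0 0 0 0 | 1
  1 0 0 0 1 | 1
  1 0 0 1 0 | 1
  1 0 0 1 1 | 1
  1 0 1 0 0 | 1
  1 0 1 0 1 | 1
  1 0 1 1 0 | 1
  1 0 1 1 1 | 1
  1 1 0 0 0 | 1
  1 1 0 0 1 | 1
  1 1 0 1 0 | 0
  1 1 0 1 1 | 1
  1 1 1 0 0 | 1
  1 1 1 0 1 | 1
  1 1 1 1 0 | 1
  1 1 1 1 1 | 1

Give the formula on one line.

  ~d = 11001100110011001100110011001100
  ~b = 11111111000000001111111100000000
  ~c = 11110000111100001111000011110000
  ~e = 10101010101010101010101010101010
  (~c | ~e) = 11111010111110101111101011111010
  (~b & (~c | ~e)) = 11111010000000001111101000000000
  (e & b) = 00000000010101010000000001010101
  ((~b & (~c | ~e)) | (e & b)) = 11111010010101011111101001010101
  (a & d) = 00000000000000000011001100110011
  (c & (a & d)) = 00000000000000000000001100000011
  (((~b & (~c | ~e)) | (e & b)) | (c & (a & d))) = 11111010010101011111101101010111
  (~d | (((~b & (~c | ~e)) | (e & b)) | (c & (a & d)))) = 11111110110111011111111111011111

(~d | (((~b & (~c | ~e)) | (e & b)) | (c & (a & d))))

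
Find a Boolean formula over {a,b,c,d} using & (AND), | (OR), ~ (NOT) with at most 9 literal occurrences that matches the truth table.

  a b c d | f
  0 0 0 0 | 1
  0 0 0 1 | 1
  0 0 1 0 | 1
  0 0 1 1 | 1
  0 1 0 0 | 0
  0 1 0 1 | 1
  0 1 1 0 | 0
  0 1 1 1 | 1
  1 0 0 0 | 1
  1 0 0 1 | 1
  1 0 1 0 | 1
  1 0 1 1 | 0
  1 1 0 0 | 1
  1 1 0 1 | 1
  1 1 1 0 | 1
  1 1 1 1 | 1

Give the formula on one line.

  ~b = 1111000011110000
  ~a = 1111111100000000
  ~c = 1100110011001100
  (~a | ~c) = 1111111111001100
  (~b & (~a | ~c)) = 1111000011000000
  ~d = 1010101010101010
  (a & ~d) = 0000000010101010
  (d | ~b) = 1111010111110101
  ((d | ~b) & b) = 0000010100000101
  ((a & ~d) | ((d | ~b) & b)) = 0000010110101111
  ((~b & (~a | ~c)) | ((a & ~d) | ((d | ~b) & b))) = 1111010111101111

((~b & (~a | ~c)) | ((a & ~d) | ((d | ~b) & b)))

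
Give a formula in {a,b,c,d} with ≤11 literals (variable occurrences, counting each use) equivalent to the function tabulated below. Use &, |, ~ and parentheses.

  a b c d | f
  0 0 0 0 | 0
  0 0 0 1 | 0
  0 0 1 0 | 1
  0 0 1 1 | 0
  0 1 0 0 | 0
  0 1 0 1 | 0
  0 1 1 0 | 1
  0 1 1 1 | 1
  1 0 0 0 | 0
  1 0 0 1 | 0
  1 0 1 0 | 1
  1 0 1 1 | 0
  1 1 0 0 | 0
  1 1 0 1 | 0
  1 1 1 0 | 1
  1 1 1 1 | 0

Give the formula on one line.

  ~d = 1010101010101010
  ~c = 1100110011001100
  (b | ~c) = 1100111111001111
  (~d & (b | ~c)) = 1000101010001010
  ((~d & (b | ~c)) | c) = 1011101110111011
  (b | ~d) = 1010111110101111
  (((~d & (b | ~c)) | c) & (b | ~d)) = 1010101110101011
  ~a = 1111111100000000
  (~d | ~a) = 1111111110101010
  ((((~d & (b | ~c)) | c) & (b | ~d)) & (~d | ~a)) = 1010101110101010
  (((((~d & (b | ~c)) | c) & (b | ~d)) & (~d | ~a)) & c) = 0010001100100010

(((((~d & (b | ~c)) | c) & (b | ~d)) & (~d | ~a)) & c)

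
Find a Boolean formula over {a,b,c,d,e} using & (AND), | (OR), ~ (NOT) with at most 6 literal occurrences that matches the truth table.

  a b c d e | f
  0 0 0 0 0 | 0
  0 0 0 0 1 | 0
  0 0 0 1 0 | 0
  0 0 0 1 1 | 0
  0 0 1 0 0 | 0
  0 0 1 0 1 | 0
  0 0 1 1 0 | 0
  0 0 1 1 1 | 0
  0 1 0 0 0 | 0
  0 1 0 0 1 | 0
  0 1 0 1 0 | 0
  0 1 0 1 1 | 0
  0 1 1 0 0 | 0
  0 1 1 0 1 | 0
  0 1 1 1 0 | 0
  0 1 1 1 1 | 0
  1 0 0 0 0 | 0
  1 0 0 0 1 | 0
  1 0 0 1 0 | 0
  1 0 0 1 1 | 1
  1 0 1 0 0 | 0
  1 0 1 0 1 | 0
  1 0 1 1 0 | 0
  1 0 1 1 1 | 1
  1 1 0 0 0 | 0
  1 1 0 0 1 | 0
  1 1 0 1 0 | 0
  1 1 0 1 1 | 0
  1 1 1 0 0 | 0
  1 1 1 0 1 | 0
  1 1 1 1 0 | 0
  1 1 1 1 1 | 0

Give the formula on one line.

  (e & d) = 00010001000100010001000100010001
  ~b = 11111111000000001111111100000000
  (~b & a) = 00000000000000001111111100000000
  ~d = 11001100110011001100110011001100
  ((~b & a) | ~d) = 11001100110011001111111111001100
  ((e & d) & ((~b & a) | ~d)) = 00000000000000000001000100000000

((e & d) & ((~b & a) | ~d))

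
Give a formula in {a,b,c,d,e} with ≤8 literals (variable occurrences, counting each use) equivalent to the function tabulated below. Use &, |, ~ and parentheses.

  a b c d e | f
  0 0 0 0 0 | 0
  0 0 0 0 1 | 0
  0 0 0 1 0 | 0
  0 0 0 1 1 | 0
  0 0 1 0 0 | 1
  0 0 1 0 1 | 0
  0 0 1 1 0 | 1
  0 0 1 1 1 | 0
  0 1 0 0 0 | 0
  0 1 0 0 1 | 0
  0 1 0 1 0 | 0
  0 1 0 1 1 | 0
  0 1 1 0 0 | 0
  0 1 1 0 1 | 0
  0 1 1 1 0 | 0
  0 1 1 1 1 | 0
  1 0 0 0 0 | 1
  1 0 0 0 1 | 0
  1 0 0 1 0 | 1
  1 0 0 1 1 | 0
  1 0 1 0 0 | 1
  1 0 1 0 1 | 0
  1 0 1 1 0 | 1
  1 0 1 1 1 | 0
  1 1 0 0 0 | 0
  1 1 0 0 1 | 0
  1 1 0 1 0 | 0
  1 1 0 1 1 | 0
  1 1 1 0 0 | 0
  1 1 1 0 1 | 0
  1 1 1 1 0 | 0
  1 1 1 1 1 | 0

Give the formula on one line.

(((~b | e) & ~e) & (~e & (a | c)))

  ~b = 11111111000000001111111100000000
  (~b | e) = 11111111010101011111111101010101
  ~e = 10101010101010101010101010101010
  ((~b | e) & ~e) = 10101010000000001010101000000000
  (a | c) = 00001111000011111111111111111111
  (~e & (a | c)) = 00001010000010101010101010101010
  (((~b | e) & ~e) & (~e & (a | c))) = 00001010000000001010101000000000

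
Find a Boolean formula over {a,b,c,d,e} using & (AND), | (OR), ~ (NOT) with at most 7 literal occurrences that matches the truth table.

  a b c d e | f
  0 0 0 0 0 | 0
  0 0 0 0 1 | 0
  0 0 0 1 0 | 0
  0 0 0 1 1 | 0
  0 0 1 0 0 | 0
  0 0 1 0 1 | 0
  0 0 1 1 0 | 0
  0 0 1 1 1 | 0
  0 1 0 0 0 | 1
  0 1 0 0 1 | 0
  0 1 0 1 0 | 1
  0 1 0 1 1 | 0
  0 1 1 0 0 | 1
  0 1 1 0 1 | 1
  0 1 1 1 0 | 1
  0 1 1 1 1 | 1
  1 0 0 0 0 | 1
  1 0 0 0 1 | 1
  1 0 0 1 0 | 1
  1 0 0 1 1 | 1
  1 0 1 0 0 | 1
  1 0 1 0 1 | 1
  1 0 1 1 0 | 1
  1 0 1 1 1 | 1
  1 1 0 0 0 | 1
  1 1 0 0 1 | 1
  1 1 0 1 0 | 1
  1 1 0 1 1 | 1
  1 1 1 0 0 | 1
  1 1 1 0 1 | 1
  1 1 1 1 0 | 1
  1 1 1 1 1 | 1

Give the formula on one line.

  ~e = 10101010101010101010101010101010
  (b & c) = 00000000000011110000000000001111
  (a | (b & c)) = 00000000000011111111111111111111
  (~e | (a | (b & c))) = 10101010101011111111111111111111
  (a | b) = 00000000111111111111111111111111
  ((~e | (a | (b & c))) & (a | b)) = 00000000101011111111111111111111

((~e | (a | (b & c))) & (a | b))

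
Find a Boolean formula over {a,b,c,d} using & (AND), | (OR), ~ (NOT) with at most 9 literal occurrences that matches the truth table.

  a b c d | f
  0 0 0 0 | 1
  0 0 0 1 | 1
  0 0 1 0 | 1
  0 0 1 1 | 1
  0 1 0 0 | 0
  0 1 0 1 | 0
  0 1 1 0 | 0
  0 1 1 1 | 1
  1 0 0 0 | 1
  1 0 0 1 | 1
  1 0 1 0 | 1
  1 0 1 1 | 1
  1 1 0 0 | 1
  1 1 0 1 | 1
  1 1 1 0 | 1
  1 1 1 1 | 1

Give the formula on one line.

  ~b = 1111000011110000
  (d | b) = 0101111101011111
  ((d | b) & a) = 0000000001011111
  (~b | ((d | b) & a)) = 1111000011111111
  (d | a) = 0101010111111111
  ~d = 1010101010101010
  ~c = 1100110011001100
  (~d & ~c) = 1000100010001000
  ((d | a) | (~d & ~c)) = 1101110111111111
  (((d | a) | (~d & ~c)) & c) = 0001000100110011
  ((~b | ((d | b) & a)) | (((d | a) | (~d & ~c)) & c)) = 1111000111111111

((~b | ((d | b) & a)) | (((d | a) | (~d & ~c)) & c))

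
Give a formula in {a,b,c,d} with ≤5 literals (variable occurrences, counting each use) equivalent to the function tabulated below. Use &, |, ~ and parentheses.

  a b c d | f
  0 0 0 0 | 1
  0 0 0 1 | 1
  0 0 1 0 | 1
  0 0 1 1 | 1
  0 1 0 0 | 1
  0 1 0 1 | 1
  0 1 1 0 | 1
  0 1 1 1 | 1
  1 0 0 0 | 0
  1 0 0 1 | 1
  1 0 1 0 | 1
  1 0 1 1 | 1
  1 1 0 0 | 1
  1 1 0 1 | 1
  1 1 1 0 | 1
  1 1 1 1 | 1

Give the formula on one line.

(d | ((~a | b) | c))

  ~a = 1111111100000000
  (~a | b) = 1111111100001111
  ((~a | b) | c) = 1111111100111111
  (d | ((~a | b) | c)) = 1111111101111111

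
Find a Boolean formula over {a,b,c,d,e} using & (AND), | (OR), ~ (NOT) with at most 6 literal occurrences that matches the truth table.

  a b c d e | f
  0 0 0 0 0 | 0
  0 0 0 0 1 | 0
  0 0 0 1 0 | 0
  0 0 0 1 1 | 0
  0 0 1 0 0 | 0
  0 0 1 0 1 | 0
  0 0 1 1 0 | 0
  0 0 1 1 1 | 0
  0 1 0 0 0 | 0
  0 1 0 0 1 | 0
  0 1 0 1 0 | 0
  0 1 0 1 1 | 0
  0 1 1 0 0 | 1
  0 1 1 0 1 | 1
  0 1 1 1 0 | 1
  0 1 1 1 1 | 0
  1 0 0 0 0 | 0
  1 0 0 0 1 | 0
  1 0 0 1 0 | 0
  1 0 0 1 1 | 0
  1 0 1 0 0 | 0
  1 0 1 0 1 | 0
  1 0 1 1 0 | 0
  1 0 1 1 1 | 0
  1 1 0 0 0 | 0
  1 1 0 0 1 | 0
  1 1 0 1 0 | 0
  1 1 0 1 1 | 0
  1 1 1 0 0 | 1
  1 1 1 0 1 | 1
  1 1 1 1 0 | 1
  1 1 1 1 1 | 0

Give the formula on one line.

((c & b) & (~d | ~e))

  (c & b) = 00000000000011110000000000001111
  ~d = 11001100110011001100110011001100
  ~e = 10101010101010101010101010101010
  (~d | ~e) = 11101110111011101110111011101110
  ((c & b) & (~d | ~e)) = 00000000000011100000000000001110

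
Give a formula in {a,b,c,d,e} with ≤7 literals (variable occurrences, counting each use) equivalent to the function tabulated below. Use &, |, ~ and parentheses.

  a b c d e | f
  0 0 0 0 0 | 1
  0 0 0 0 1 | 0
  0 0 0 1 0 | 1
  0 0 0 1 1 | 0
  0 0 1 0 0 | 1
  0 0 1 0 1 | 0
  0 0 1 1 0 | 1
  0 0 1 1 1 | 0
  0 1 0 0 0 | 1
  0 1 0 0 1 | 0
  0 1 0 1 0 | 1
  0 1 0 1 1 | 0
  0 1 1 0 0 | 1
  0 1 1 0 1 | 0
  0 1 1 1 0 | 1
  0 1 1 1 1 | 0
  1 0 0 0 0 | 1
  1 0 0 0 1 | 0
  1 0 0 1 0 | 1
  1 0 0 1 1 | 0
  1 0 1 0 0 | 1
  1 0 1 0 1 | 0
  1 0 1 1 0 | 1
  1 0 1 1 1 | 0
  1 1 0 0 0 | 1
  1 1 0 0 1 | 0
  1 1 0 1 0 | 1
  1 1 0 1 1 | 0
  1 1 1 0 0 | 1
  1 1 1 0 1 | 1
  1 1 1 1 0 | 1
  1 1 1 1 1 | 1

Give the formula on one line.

  ~e = 10101010101010101010101010101010
  (b & a) = 00000000000000000000000011111111
  (c & (b & a)) = 00000000000000000000000000001111
  (~e | (c & (b & a))) = 10101010101010101010101010101111

(~e | (c & (b & a)))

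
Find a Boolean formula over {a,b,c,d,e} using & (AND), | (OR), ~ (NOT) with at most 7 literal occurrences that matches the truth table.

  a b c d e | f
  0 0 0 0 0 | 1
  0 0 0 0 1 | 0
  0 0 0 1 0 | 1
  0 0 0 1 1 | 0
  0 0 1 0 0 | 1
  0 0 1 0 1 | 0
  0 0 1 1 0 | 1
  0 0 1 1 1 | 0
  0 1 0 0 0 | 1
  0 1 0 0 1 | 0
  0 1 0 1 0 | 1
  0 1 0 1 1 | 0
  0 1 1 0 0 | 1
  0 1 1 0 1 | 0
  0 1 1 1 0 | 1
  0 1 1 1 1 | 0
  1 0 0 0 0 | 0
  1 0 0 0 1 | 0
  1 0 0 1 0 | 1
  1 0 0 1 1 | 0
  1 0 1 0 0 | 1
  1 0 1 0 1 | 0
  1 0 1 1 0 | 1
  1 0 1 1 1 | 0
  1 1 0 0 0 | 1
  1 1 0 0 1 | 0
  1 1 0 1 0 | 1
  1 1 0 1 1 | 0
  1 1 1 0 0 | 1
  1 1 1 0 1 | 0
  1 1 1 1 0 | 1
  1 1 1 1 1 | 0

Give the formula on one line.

((~a & ~e) | ((d | ((e | c) | b)) & ~e))

  ~a = 11111111111111110000000000000000
  ~e = 10101010101010101010101010101010
  (~a & ~e) = 10101010101010100000000000000000
  (e | c) = 01011111010111110101111101011111
  ((e | c) | b) = 01011111111111110101111111111111
  (d | ((e | c) | b)) = 01111111111111110111111111111111
  ((d | ((e | c) | b)) & ~e) = 00101010101010100010101010101010
  ((~a & ~e) | ((d | ((e | c) | b)) & ~e)) = 10101010101010100010101010101010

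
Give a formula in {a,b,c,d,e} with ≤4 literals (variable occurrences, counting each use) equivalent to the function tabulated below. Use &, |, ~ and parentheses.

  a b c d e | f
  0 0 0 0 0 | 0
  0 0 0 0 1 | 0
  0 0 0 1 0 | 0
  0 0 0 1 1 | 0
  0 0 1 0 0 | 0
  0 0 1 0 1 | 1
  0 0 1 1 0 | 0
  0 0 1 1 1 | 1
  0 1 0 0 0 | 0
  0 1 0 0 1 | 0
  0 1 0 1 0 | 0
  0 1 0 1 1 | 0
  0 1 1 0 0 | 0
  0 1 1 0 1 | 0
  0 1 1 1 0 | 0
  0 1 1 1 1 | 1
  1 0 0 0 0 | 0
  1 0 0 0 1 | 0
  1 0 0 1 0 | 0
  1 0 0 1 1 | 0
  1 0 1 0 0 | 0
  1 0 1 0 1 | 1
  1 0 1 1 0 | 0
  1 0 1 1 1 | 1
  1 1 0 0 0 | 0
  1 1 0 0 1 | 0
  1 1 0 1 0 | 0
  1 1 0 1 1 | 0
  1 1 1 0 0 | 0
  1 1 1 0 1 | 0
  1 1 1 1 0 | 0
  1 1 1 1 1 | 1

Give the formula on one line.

  ~b = 11111111000000001111111100000000
  (~b | d) = 11111111001100111111111100110011
  ((~b | d) & e) = 01010101000100010101010100010001
  (((~b | d) & e) & c) = 00000101000000010000010100000001

(((~b | d) & e) & c)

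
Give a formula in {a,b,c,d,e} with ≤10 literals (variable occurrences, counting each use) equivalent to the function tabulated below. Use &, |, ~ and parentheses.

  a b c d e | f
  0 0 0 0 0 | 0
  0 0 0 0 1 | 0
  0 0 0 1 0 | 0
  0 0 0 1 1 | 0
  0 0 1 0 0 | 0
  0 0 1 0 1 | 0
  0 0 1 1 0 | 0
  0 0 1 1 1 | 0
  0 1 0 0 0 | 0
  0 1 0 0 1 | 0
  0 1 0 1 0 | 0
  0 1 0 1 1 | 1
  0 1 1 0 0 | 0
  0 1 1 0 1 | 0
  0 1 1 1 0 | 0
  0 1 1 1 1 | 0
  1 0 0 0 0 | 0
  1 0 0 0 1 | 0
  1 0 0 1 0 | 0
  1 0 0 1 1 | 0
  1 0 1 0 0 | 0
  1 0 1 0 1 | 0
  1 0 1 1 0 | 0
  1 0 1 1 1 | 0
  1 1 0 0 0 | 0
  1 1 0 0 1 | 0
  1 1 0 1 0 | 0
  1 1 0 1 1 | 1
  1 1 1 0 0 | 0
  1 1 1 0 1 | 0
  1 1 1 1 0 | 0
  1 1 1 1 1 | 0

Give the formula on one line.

((((e & ~c) & ((d | ~b) | ~e)) & (b | d)) & b)

  ~c = 11110000111100001111000011110000
  (e & ~c) = 01010000010100000101000001010000
  ~b = 11111111000000001111111100000000
  (d | ~b) = 11111111001100111111111100110011
  ~e = 10101010101010101010101010101010
  ((d | ~b) | ~e) = 11111111101110111111111110111011
  ((e & ~c) & ((d | ~b) | ~e)) = 01010000000100000101000000010000
  (b | d) = 00110011111111110011001111111111
  (((e & ~c) & ((d | ~b) | ~e)) & (b | d)) = 00010000000100000001000000010000
  ((((e & ~c) & ((d | ~b) | ~e)) & (b | d)) & b) = 00000000000100000000000000010000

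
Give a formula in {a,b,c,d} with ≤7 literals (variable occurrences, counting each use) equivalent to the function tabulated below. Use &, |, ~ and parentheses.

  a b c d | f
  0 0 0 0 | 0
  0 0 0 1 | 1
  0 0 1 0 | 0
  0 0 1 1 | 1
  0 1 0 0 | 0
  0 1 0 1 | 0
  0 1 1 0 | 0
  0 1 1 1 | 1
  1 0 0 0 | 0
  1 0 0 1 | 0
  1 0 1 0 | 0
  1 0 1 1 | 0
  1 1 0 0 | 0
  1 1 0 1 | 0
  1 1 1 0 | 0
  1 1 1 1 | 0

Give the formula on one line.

  ~a = 1111111100000000
  ~b = 1111000011110000
  (c | ~b) = 1111001111110011
  (~a & (c | ~b)) = 1111001100000000
  (d | a) = 0101010111111111
  ((~a & (c | ~b)) & (d | a)) = 0101000100000000

((~a & (c | ~b)) & (d | a))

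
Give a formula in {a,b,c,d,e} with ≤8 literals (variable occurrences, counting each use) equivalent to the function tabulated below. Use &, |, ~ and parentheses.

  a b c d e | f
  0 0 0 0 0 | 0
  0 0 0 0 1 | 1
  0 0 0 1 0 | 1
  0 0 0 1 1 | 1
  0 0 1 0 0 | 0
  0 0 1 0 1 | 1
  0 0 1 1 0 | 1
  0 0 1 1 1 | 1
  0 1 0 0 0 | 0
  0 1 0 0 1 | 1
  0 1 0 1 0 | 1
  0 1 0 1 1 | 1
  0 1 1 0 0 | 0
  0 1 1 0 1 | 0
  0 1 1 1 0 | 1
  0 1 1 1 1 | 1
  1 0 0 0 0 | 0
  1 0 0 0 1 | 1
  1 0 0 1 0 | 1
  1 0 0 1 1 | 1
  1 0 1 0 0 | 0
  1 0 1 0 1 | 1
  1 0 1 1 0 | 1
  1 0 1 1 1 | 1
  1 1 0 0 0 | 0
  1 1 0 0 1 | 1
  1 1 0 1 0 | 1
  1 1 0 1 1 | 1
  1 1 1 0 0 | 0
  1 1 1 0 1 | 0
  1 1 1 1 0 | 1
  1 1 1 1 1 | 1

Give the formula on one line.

(d | (((~c | (~e | ~b)) & e) | (d & e)))

  ~c = 11110000111100001111000011110000
  ~e = 10101010101010101010101010101010
  ~b = 11111111000000001111111100000000
  (~e | ~b) = 11111111101010101111111110101010
  (~c | (~e | ~b)) = 11111111111110101111111111111010
  ((~c | (~e | ~b)) & e) = 01010101010100000101010101010000
  (d & e) = 00010001000100010001000100010001
  (((~c | (~e | ~b)) & e) | (d & e)) = 01010101010100010101010101010001
  (d | (((~c | (~e | ~b)) & e) | (d & e))) = 01110111011100110111011101110011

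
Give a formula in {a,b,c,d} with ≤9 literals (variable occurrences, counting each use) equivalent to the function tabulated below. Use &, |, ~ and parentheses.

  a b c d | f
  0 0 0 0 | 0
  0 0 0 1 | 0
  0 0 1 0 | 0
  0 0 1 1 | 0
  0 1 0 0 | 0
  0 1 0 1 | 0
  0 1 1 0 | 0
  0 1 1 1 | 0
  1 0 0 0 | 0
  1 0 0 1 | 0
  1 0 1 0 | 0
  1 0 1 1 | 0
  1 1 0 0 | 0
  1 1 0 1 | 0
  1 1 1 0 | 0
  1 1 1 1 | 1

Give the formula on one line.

((c & b) & (((d & b) | (d & c)) & (a & d)))

  (c & b) = 0000001100000011
  (d & b) = 0000010100000101
  (d & c) = 0001000100010001
  ((d & b) | (d & c)) = 0001010100010101
  (a & d) = 0000000001010101
  (((d & b) | (d & c)) & (a & d)) = 0000000000010101
  ((c & b) & (((d & b) | (d & c)) & (a & d))) = 0000000000000001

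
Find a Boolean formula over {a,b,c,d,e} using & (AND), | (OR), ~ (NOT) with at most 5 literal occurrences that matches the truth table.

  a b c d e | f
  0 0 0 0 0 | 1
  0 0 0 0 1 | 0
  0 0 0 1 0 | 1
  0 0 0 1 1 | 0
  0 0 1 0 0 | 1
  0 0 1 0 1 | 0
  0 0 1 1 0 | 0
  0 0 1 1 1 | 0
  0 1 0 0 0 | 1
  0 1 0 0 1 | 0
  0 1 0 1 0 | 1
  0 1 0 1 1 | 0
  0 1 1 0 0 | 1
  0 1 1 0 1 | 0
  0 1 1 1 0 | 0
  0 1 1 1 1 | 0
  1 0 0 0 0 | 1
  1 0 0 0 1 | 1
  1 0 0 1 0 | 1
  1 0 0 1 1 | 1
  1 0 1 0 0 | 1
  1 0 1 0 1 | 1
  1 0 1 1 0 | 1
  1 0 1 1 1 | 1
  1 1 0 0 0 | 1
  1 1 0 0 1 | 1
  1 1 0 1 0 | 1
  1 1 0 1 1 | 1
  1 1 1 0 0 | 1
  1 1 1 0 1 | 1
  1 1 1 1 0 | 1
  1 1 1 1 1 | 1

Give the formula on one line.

(a | ((~e & ~a) & (~d | ~c)))

  ~e = 10101010101010101010101010101010
  ~a = 11111111111111110000000000000000
  (~e & ~a) = 10101010101010100000000000000000
  ~d = 11001100110011001100110011001100
  ~c = 11110000111100001111000011110000
  (~d | ~c) = 11111100111111001111110011111100
  ((~e & ~a) & (~d | ~c)) = 10101000101010000000000000000000
  (a | ((~e & ~a) & (~d | ~c))) = 10101000101010001111111111111111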